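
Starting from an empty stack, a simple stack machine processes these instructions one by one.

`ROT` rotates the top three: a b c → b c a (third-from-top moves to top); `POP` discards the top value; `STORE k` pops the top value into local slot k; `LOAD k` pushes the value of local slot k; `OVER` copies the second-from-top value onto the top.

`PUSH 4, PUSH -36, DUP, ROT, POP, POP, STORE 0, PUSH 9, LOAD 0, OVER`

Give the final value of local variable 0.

-36

PUSH 4   → [4]
PUSH -36 → [4, -36]
DUP      → [4, -36, -36]
ROT      → [-36, -36, 4]
POP      → [-36, -36]
POP      → [-36]
STORE 0  → []
PUSH 9   → [9]
LOAD 0   → [9, -36]
OVER     → [9, -36, 9]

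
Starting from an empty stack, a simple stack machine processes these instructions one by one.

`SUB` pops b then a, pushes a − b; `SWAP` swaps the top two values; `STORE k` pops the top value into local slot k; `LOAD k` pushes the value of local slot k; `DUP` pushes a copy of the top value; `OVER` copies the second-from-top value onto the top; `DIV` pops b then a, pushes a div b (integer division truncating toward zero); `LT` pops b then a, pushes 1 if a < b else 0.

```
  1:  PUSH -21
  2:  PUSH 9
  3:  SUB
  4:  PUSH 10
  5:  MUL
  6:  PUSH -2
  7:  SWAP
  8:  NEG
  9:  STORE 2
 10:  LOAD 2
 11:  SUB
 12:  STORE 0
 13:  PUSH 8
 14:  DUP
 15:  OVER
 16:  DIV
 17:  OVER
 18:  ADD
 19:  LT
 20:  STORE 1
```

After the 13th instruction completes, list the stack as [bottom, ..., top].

PUSH -21 : -21
PUSH 9   : -21 9
SUB      : -30
PUSH 10  : -30 10
MUL      : -300
PUSH -2  : -300 -2
SWAP     : -2 -300
NEG      : -2 300
STORE 2  : -2
LOAD 2   : -2 300
SUB      : -302
STORE 0  : (empty)
PUSH 8   : 8

[8]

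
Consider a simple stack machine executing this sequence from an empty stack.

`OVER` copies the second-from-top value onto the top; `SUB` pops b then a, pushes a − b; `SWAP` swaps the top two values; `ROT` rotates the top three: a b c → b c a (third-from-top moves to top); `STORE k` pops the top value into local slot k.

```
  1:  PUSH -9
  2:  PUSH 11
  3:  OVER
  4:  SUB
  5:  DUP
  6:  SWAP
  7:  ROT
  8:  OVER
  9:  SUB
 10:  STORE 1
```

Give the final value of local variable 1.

-29

PUSH -9 → -9
PUSH 11 → -9 11
OVER    → -9 11 -9
SUB     → -9 20
DUP     → -9 20 20
SWAP    → -9 20 20
ROT     → 20 20 -9
OVER    → 20 20 -9 20
SUB     → 20 20 -29
STORE 1 → 20 20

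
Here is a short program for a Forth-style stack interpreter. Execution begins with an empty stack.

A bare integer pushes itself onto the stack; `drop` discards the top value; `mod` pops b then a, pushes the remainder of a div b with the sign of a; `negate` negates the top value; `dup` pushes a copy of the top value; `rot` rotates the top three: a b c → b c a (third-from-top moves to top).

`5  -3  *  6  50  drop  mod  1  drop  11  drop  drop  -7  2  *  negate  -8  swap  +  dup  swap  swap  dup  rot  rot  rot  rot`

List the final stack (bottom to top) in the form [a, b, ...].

5      -> 5
-3     -> 5 -3
*      -> -15
6      -> -15 6
50     -> -15 6 50
drop   -> -15 6
mod    -> -3
1      -> -3 1
drop   -> -3
11     -> -3 11
drop   -> -3
drop   -> (empty)
-7     -> -7
2      -> -7 2
*      -> -14
negate -> 14
-8     -> 14 -8
swap   -> -8 14
+      -> 6
dup    -> 6 6
swap   -> 6 6
swap   -> 6 6
dup    -> 6 6 6
rot    -> 6 6 6
rot    -> 6 6 6
rot    -> 6 6 6
rot    -> 6 6 6

[6, 6, 6]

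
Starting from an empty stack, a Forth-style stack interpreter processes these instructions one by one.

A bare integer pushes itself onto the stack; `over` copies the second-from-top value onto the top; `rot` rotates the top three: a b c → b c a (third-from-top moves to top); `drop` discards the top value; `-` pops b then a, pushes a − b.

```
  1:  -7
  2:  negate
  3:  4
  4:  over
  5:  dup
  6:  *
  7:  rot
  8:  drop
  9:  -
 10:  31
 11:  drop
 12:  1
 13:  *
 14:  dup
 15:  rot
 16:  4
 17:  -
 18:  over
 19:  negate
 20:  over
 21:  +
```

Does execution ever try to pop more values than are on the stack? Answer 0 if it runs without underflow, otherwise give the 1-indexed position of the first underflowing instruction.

-7     : -7
negate : 7
4      : 7 4
over   : 7 4 7
dup    : 7 4 7 7
*      : 7 4 49
rot    : 4 49 7
drop   : 4 49
-      : -45
31     : -45 31
drop   : -45
1      : -45 1
*      : -45
dup    : -45 -45
rot  — needs 3 operands, stack has 2 → underflow

15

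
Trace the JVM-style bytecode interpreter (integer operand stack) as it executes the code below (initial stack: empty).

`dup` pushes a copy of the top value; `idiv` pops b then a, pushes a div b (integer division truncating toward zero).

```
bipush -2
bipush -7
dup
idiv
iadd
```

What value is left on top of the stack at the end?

-1

bipush -2 -> [-2]
bipush -7 -> [-2, -7]
dup       -> [-2, -7, -7]
idiv      -> [-2, 1]
iadd      -> [-1]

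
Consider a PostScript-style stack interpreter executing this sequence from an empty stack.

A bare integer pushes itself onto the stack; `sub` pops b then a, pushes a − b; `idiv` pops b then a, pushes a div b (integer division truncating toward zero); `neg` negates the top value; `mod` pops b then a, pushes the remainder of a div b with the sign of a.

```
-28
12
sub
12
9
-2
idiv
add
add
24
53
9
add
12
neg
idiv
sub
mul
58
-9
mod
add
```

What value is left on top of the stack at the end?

-924

-28  -> -28
12   -> -28 12
sub  -> -40
12   -> -40 12
9    -> -40 12 9
-2   -> -40 12 9 -2
idiv -> -40 12 -4
add  -> -40 8
add  -> -32
24   -> -32 24
53   -> -32 24 53
9    -> -32 24 53 9
add  -> -32 24 62
12   -> -32 24 62 12
neg  -> -32 24 62 -12
idiv -> -32 24 -5
sub  -> -32 29
mul  -> -928
58   -> -928 58
-9   -> -928 58 -9
mod  -> -928 4
add  -> -924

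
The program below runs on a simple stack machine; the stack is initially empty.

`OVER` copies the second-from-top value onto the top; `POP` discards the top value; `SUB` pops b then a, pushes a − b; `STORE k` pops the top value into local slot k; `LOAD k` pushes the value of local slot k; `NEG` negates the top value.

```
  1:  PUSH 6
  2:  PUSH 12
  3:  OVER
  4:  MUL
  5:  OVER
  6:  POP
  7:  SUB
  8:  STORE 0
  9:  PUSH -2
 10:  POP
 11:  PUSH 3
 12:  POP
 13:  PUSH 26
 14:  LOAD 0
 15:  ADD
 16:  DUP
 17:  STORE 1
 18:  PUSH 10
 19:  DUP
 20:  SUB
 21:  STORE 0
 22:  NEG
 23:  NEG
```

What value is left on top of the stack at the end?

-40

PUSH 6   [6]
PUSH 12  [6, 12]
OVER     [6, 12, 6]
MUL      [6, 72]
OVER     [6, 72, 6]
POP      [6, 72]
SUB      [-66]
STORE 0  []
PUSH -2  [-2]
POP      []
PUSH 3   [3]
POP      []
PUSH 26  [26]
LOAD 0   [26, -66]
ADD      [-40]
DUP      [-40, -40]
STORE 1  [-40]
PUSH 10  [-40, 10]
DUP      [-40, 10, 10]
SUB      [-40, 0]
STORE 0  [-40]
NEG      [40]
NEG      [-40]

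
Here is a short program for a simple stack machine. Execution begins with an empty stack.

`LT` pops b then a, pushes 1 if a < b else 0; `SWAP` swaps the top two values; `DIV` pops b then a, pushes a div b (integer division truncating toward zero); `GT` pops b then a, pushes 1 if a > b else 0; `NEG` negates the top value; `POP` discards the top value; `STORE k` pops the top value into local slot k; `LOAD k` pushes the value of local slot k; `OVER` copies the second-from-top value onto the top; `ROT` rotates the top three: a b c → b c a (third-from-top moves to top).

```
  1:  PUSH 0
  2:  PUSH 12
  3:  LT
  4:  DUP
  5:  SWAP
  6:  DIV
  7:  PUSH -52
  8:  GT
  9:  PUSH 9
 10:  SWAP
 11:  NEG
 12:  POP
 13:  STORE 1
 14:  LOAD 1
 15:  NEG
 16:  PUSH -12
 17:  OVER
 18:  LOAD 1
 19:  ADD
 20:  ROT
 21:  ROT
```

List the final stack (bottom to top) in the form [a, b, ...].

[0, -9, -12]

PUSH 0   : 0
PUSH 12  : 0 12
LT       : 1
DUP      : 1 1
SWAP     : 1 1
DIV      : 1
PUSH -52 : 1 -52
GT       : 1
PUSH 9   : 1 9
SWAP     : 9 1
NEG      : 9 -1
POP      : 9
STORE 1  : (empty)
LOAD 1   : 9
NEG      : -9
PUSH -12 : -9 -12
OVER     : -9 -12 -9
LOAD 1   : -9 -12 -9 9
ADD      : -9 -12 0
ROT      : -12 0 -9
ROT      : 0 -9 -12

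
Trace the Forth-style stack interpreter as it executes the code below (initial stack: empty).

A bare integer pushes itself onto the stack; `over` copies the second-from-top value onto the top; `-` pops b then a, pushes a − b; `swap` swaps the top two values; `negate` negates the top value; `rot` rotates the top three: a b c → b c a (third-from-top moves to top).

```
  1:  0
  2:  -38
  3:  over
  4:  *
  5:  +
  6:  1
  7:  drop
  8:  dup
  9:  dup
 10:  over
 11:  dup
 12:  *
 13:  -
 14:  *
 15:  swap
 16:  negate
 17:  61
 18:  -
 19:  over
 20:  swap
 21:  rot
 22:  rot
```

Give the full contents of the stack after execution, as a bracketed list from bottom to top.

[-61, 0, 0]

0      -> 0
-38    -> 0 -38
over   -> 0 -38 0
*      -> 0 0
+      -> 0
1      -> 0 1
drop   -> 0
dup    -> 0 0
dup    -> 0 0 0
over   -> 0 0 0 0
dup    -> 0 0 0 0 0
*      -> 0 0 0 0
-      -> 0 0 0
*      -> 0 0
swap   -> 0 0
negate -> 0 0
61     -> 0 0 61
-      -> 0 -61
over   -> 0 -61 0
swap   -> 0 0 -61
rot    -> 0 -61 0
rot    -> -61 0 0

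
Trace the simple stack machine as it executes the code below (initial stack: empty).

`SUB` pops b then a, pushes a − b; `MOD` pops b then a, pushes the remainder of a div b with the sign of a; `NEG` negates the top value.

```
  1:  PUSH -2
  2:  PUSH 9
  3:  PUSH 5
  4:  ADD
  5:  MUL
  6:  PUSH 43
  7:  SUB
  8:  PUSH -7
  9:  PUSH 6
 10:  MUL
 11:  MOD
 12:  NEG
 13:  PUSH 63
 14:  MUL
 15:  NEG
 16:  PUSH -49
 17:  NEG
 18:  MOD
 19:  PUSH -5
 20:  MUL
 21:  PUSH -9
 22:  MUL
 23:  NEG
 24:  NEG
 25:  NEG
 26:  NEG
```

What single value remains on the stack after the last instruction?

-630

PUSH -2   [-2]
PUSH 9    [-2, 9]
PUSH 5    [-2, 9, 5]
ADD       [-2, 14]
MUL       [-28]
PUSH 43   [-28, 43]
SUB       [-71]
PUSH -7   [-71, -7]
PUSH 6    [-71, -7, 6]
MUL       [-71, -42]
MOD       [-29]
NEG       [29]
PUSH 63   [29, 63]
MUL       [1827]
NEG       [-1827]
PUSH -49  [-1827, -49]
NEG       [-1827, 49]
MOD       [-14]
PUSH -5   [-14, -5]
MUL       [70]
PUSH -9   [70, -9]
MUL       [-630]
NEG       [630]
NEG       [-630]
NEG       [630]
NEG       [-630]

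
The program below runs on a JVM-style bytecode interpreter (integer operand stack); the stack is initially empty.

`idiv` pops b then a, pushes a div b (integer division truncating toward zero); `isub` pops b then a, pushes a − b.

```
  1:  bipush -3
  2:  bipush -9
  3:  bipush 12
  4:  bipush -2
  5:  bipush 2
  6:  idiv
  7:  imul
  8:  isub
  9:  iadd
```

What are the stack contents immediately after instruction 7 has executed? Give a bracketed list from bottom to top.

[-3, -9, -12]

bipush -3 -> [-3]
bipush -9 -> [-3, -9]
bipush 12 -> [-3, -9, 12]
bipush -2 -> [-3, -9, 12, -2]
bipush 2  -> [-3, -9, 12, -2, 2]
idiv      -> [-3, -9, 12, -1]
imul      -> [-3, -9, -12]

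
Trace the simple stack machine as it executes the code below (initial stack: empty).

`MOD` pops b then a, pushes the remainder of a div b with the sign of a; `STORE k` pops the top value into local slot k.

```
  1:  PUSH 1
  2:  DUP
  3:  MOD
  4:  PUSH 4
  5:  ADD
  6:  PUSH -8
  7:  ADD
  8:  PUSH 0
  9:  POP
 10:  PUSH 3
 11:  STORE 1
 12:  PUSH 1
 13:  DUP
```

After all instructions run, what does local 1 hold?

3

PUSH 1   [1]
DUP      [1, 1]
MOD      [0]
PUSH 4   [0, 4]
ADD      [4]
PUSH -8  [4, -8]
ADD      [-4]
PUSH 0   [-4, 0]
POP      [-4]
PUSH 3   [-4, 3]
STORE 1  [-4]
PUSH 1   [-4, 1]
DUP      [-4, 1, 1]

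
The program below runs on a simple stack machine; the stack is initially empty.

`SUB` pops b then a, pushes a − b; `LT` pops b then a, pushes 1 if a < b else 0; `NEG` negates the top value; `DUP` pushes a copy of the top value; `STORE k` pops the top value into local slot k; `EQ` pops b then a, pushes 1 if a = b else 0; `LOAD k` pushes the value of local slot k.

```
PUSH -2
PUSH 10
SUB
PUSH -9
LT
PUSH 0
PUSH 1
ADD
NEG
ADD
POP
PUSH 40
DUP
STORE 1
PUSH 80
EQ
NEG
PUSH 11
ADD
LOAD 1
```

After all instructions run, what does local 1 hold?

40

PUSH -2 → -2
PUSH 10 → -2 10
SUB     → -12
PUSH -9 → -12 -9
LT      → 1
PUSH 0  → 1 0
PUSH 1  → 1 0 1
ADD     → 1 1
NEG     → 1 -1
ADD     → 0
POP     → (empty)
PUSH 40 → 40
DUP     → 40 40
STORE 1 → 40
PUSH 80 → 40 80
EQ      → 0
NEG     → 0
PUSH 11 → 0 11
ADD     → 11
LOAD 1  → 11 40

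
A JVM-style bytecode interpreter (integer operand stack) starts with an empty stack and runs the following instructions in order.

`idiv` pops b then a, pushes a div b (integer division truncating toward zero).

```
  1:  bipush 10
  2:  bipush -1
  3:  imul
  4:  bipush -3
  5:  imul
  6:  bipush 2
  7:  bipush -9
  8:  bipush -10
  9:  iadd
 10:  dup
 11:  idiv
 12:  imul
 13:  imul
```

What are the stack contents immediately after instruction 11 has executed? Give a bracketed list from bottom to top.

[30, 2, 1]

bipush 10  -> [10]
bipush -1  -> [10, -1]
imul       -> [-10]
bipush -3  -> [-10, -3]
imul       -> [30]
bipush 2   -> [30, 2]
bipush -9  -> [30, 2, -9]
bipush -10 -> [30, 2, -9, -10]
iadd       -> [30, 2, -19]
dup        -> [30, 2, -19, -19]
idiv       -> [30, 2, 1]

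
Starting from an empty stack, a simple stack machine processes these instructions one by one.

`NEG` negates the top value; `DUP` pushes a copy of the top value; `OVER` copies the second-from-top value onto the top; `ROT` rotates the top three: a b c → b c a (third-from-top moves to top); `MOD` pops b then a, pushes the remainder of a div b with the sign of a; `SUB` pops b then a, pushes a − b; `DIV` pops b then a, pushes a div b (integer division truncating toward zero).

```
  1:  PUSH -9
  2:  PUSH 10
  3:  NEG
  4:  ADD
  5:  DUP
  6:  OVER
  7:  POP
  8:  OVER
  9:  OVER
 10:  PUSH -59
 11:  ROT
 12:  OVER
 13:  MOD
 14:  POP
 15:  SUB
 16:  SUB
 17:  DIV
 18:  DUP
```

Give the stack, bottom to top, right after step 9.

PUSH -9 -> [-9]
PUSH 10 -> [-9, 10]
NEG     -> [-9, -10]
ADD     -> [-19]
DUP     -> [-19, -19]
OVER    -> [-19, -19, -19]
POP     -> [-19, -19]
OVER    -> [-19, -19, -19]
OVER    -> [-19, -19, -19, -19]

[-19, -19, -19, -19]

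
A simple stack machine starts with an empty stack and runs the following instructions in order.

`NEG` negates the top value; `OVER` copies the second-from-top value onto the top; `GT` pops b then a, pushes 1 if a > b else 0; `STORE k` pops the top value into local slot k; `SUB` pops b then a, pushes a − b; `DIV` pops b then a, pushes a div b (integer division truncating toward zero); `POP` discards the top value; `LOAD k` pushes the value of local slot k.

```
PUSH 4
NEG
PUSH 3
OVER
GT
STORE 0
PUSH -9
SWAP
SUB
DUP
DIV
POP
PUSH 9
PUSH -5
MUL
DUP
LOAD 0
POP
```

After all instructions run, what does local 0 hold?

1

PUSH 4  → 4
NEG     → -4
PUSH 3  → -4 3
OVER    → -4 3 -4
GT      → -4 1
STORE 0 → -4
PUSH -9 → -4 -9
SWAP    → -9 -4
SUB     → -5
DUP     → -5 -5
DIV     → 1
POP     → (empty)
PUSH 9  → 9
PUSH -5 → 9 -5
MUL     → -45
DUP     → -45 -45
LOAD 0  → -45 -45 1
POP     → -45 -45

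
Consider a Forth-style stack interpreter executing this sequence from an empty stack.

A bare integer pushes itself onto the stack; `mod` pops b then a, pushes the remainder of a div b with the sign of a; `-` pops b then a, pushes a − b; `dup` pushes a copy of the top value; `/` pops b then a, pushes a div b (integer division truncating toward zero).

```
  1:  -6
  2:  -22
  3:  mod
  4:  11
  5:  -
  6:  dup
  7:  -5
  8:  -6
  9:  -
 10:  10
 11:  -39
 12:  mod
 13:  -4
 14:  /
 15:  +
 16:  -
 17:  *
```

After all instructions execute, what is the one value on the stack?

272

-6  -> [-6]
-22 -> [-6, -22]
mod -> [-6]
11  -> [-6, 11]
-   -> [-17]
dup -> [-17, -17]
-5  -> [-17, -17, -5]
-6  -> [-17, -17, -5, -6]
-   -> [-17, -17, 1]
10  -> [-17, -17, 1, 10]
-39 -> [-17, -17, 1, 10, -39]
mod -> [-17, -17, 1, 10]
-4  -> [-17, -17, 1, 10, -4]
/   -> [-17, -17, 1, -2]
+   -> [-17, -17, -1]
-   -> [-17, -16]
*   -> [272]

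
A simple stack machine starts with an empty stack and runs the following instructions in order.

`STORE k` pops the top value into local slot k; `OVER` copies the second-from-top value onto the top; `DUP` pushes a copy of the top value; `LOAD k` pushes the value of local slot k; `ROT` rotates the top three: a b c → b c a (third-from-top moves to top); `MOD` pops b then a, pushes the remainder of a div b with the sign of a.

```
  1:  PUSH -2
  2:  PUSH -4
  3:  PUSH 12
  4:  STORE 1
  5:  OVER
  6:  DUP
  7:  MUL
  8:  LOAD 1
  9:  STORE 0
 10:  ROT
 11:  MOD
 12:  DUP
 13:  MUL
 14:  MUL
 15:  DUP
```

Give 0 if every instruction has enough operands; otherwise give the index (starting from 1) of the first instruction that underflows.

0

PUSH -2 → -2
PUSH -4 → -2 -4
PUSH 12 → -2 -4 12
STORE 1 → -2 -4
OVER    → -2 -4 -2
DUP     → -2 -4 -2 -2
MUL     → -2 -4 4
LOAD 1  → -2 -4 4 12
STORE 0 → -2 -4 4
ROT     → -4 4 -2
MOD     → -4 0
DUP     → -4 0 0
MUL     → -4 0
MUL     → 0
DUP     → 0 0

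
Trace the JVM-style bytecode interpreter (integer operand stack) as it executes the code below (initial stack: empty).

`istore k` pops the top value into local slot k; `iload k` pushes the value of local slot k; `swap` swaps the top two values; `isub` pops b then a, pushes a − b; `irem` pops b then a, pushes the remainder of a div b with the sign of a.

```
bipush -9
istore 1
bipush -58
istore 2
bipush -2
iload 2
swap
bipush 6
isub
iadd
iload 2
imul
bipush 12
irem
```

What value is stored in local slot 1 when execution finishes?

-9

bipush -9   [-9]
istore 1    []
bipush -58  [-58]
istore 2    []
bipush -2   [-2]
iload 2     [-2, -58]
swap        [-58, -2]
bipush 6    [-58, -2, 6]
isub        [-58, -8]
iadd        [-66]
iload 2     [-66, -58]
imul        [3828]
bipush 12   [3828, 12]
irem        [0]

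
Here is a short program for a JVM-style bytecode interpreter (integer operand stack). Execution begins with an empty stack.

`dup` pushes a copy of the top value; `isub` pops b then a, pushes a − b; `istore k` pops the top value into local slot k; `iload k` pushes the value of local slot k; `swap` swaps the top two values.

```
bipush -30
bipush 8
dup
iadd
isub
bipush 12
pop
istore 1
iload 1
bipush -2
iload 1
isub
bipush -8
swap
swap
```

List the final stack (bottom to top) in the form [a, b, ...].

bipush -30 : -30
bipush 8   : -30 8
dup        : -30 8 8
iadd       : -30 16
isub       : -46
bipush 12  : -46 12
pop        : -46
istore 1   : (empty)
iload 1    : -46
bipush -2  : -46 -2
iload 1    : -46 -2 -46
isub       : -46 44
bipush -8  : -46 44 -8
swap       : -46 -8 44
swap       : -46 44 -8

[-46, 44, -8]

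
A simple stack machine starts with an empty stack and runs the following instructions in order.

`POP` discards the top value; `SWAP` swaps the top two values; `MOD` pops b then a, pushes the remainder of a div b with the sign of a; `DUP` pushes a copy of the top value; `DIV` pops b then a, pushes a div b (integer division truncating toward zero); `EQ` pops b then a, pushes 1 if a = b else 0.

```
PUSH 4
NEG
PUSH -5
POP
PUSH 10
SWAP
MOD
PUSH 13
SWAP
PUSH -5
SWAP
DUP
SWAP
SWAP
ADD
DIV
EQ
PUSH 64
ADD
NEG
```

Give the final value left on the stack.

PUSH 4  → 4
NEG     → -4
PUSH -5 → -4 -5
POP     → -4
PUSH 10 → -4 10
SWAP    → 10 -4
MOD     → 2
PUSH 13 → 2 13
SWAP    → 13 2
PUSH -5 → 13 2 -5
SWAP    → 13 -5 2
DUP     → 13 -5 2 2
SWAP    → 13 -5 2 2
SWAP    → 13 -5 2 2
ADD     → 13 -5 4
DIV     → 13 -1
EQ      → 0
PUSH 64 → 0 64
ADD     → 64
NEG     → -64

-64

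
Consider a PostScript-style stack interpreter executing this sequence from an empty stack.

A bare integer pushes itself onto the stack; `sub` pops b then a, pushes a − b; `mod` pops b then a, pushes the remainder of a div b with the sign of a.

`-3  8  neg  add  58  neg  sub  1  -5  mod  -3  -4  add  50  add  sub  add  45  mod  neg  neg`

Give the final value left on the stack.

5

-3  → -3
8   → -3 8
neg → -3 -8
add → -11
58  → -11 58
neg → -11 -58
sub → 47
1   → 47 1
-5  → 47 1 -5
mod → 47 1
-3  → 47 1 -3
-4  → 47 1 -3 -4
add → 47 1 -7
50  → 47 1 -7 50
add → 47 1 43
sub → 47 -42
add → 5
45  → 5 45
mod → 5
neg → -5
neg → 5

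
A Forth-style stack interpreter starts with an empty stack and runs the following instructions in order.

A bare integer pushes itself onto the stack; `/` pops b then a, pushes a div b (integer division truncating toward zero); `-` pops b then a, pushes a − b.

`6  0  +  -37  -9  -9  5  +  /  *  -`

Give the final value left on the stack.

6   → [6]
0   → [6, 0]
+   → [6]
-37 → [6, -37]
-9  → [6, -37, -9]
-9  → [6, -37, -9, -9]
5   → [6, -37, -9, -9, 5]
+   → [6, -37, -9, -4]
/   → [6, -37, 2]
*   → [6, -74]
-   → [80]

80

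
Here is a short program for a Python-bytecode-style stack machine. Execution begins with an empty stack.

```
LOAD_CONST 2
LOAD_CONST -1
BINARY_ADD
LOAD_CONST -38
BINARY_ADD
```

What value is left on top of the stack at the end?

-37

LOAD_CONST 2   → [2]
LOAD_CONST -1  → [2, -1]
BINARY_ADD     → [1]
LOAD_CONST -38 → [1, -38]
BINARY_ADD     → [-37]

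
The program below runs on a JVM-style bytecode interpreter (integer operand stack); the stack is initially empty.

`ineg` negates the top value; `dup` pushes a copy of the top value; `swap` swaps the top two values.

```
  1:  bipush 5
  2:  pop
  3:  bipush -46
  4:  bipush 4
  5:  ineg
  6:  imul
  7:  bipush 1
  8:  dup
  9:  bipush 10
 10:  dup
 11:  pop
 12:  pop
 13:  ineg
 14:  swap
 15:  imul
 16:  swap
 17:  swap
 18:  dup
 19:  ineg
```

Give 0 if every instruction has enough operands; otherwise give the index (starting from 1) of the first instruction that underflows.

0

bipush 5   -> 5
pop        -> (empty)
bipush -46 -> -46
bipush 4   -> -46 4
ineg       -> -46 -4
imul       -> 184
bipush 1   -> 184 1
dup        -> 184 1 1
bipush 10  -> 184 1 1 10
dup        -> 184 1 1 10 10
pop        -> 184 1 1 10
pop        -> 184 1 1
ineg       -> 184 1 -1
swap       -> 184 -1 1
imul       -> 184 -1
swap       -> -1 184
swap       -> 184 -1
dup        -> 184 -1 -1
ineg       -> 184 -1 1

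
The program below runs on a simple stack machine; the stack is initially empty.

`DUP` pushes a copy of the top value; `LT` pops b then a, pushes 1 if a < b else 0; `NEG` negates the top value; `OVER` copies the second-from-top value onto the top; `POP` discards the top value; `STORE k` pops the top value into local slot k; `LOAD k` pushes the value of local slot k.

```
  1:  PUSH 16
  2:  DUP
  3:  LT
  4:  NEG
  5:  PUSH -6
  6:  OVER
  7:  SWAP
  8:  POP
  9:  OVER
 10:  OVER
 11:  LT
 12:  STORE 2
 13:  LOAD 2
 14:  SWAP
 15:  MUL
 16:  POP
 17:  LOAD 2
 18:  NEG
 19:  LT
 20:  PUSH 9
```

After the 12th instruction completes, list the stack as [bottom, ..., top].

PUSH 16 → 16
DUP     → 16 16
LT      → 0
NEG     → 0
PUSH -6 → 0 -6
OVER    → 0 -6 0
SWAP    → 0 0 -6
POP     → 0 0
OVER    → 0 0 0
OVER    → 0 0 0 0
LT      → 0 0 0
STORE 2 → 0 0

[0, 0]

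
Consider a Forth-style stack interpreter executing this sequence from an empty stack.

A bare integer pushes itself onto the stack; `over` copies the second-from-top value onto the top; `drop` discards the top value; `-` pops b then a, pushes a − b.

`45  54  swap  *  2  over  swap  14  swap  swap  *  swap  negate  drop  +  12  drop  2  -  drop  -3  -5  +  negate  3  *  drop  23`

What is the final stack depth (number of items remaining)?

1

45     → [45]
54     → [45, 54]
swap   → [54, 45]
*      → [2430]
2      → [2430, 2]
over   → [2430, 2, 2430]
swap   → [2430, 2430, 2]
14     → [2430, 2430, 2, 14]
swap   → [2430, 2430, 14, 2]
swap   → [2430, 2430, 2, 14]
*      → [2430, 2430, 28]
swap   → [2430, 28, 2430]
negate → [2430, 28, -2430]
drop   → [2430, 28]
+      → [2458]
12     → [2458, 12]
drop   → [2458]
2      → [2458, 2]
-      → [2456]
drop   → []
-3     → [-3]
-5     → [-3, -5]
+      → [-8]
negate → [8]
3      → [8, 3]
*      → [24]
drop   → []
23     → [23]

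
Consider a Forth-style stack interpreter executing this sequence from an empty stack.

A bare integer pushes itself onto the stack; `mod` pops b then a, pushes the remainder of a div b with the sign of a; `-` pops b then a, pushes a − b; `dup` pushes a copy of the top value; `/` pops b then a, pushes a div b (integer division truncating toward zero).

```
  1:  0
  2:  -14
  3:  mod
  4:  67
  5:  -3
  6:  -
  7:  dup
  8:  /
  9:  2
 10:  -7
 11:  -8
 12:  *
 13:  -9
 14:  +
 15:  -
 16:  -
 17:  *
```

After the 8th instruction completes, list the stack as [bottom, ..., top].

0    [0]
-14  [0, -14]
mod  [0]
67   [0, 67]
-3   [0, 67, -3]
-    [0, 70]
dup  [0, 70, 70]
/    [0, 1]

[0, 1]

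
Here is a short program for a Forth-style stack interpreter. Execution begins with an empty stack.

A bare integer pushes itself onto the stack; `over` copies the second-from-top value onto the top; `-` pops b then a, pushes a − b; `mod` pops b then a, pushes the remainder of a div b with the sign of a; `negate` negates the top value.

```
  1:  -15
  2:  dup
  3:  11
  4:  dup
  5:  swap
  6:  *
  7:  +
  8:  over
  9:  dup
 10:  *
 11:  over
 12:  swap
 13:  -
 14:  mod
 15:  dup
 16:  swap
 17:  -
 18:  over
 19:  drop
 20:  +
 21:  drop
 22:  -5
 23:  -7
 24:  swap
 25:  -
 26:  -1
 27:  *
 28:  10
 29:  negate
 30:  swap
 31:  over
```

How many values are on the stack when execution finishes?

3

-15    : [-15]
dup    : [-15, -15]
11     : [-15, -15, 11]
dup    : [-15, -15, 11, 11]
swap   : [-15, -15, 11, 11]
*      : [-15, -15, 121]
+      : [-15, 106]
over   : [-15, 106, -15]
dup    : [-15, 106, -15, -15]
*      : [-15, 106, 225]
over   : [-15, 106, 225, 106]
swap   : [-15, 106, 106, 225]
-      : [-15, 106, -119]
mod    : [-15, 106]
dup    : [-15, 106, 106]
swap   : [-15, 106, 106]
-      : [-15, 0]
over   : [-15, 0, -15]
drop   : [-15, 0]
+      : [-15]
drop   : []
-5     : [-5]
-7     : [-5, -7]
swap   : [-7, -5]
-      : [-2]
-1     : [-2, -1]
*      : [2]
10     : [2, 10]
negate : [2, -10]
swap   : [-10, 2]
over   : [-10, 2, -10]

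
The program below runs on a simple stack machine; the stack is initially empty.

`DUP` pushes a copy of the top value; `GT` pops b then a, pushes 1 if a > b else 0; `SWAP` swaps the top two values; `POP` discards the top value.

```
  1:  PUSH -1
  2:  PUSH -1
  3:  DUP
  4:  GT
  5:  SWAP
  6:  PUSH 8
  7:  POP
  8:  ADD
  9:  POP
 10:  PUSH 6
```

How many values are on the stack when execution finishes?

PUSH -1  -1
PUSH -1  -1 -1
DUP      -1 -1 -1
GT       -1 0
SWAP     0 -1
PUSH 8   0 -1 8
POP      0 -1
ADD      -1
POP      (empty)
PUSH 6   6

1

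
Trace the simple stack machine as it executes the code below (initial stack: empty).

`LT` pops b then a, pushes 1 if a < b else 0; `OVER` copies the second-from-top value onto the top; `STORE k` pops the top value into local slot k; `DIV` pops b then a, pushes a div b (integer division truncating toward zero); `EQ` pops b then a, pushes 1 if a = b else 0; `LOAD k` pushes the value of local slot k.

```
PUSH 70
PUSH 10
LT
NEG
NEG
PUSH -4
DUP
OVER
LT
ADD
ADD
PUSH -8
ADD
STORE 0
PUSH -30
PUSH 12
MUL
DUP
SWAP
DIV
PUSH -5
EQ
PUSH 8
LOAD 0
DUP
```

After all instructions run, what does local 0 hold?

PUSH 70  : [70]
PUSH 10  : [70, 10]
LT       : [0]
NEG      : [0]
NEG      : [0]
PUSH -4  : [0, -4]
DUP      : [0, -4, -4]
OVER     : [0, -4, -4, -4]
LT       : [0, -4, 0]
ADD      : [0, -4]
ADD      : [-4]
PUSH -8  : [-4, -8]
ADD      : [-12]
STORE 0  : []
PUSH -30 : [-30]
PUSH 12  : [-30, 12]
MUL      : [-360]
DUP      : [-360, -360]
SWAP     : [-360, -360]
DIV      : [1]
PUSH -5  : [1, -5]
EQ       : [0]
PUSH 8   : [0, 8]
LOAD 0   : [0, 8, -12]
DUP      : [0, 8, -12, -12]

-12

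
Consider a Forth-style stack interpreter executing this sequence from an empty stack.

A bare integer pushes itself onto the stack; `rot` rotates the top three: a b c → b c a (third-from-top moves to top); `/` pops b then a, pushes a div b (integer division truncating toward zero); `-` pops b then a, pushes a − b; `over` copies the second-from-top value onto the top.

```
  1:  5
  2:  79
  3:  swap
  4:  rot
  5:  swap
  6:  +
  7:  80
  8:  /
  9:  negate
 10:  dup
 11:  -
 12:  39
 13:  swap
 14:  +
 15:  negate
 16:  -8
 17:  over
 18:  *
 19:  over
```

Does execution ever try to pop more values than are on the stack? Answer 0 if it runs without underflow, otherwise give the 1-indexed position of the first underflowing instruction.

4

5     [5]
79    [5, 79]
swap  [79, 5]
rot  — needs 3 operands, stack has 2 → underflow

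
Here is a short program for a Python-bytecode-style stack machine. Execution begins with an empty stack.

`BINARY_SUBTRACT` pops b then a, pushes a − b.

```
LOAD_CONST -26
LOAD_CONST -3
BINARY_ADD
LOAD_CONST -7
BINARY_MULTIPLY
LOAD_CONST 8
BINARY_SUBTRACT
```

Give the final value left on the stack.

195

LOAD_CONST -26   [-26]
LOAD_CONST -3    [-26, -3]
BINARY_ADD       [-29]
LOAD_CONST -7    [-29, -7]
BINARY_MULTIPLY  [203]
LOAD_CONST 8     [203, 8]
BINARY_SUBTRACT  [195]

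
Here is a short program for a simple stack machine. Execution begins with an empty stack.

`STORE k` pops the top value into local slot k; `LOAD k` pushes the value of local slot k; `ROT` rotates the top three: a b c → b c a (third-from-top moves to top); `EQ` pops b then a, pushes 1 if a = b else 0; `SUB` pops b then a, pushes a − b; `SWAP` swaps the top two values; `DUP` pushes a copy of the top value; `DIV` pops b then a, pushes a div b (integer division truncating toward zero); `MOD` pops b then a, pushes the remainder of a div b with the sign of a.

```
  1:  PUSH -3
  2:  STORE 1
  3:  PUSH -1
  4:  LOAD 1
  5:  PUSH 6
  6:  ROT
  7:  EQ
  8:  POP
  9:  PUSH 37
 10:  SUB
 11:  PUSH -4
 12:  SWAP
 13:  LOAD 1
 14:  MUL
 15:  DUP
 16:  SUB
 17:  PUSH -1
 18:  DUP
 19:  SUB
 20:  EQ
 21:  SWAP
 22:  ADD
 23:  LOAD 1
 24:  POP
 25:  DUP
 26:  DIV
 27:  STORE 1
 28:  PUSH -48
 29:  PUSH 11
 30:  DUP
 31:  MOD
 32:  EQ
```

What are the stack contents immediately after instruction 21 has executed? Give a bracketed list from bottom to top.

PUSH -3 -> [-3]
STORE 1 -> []
PUSH -1 -> [-1]
LOAD 1  -> [-1, -3]
PUSH 6  -> [-1, -3, 6]
ROT     -> [-3, 6, -1]
EQ      -> [-3, 0]
POP     -> [-3]
PUSH 37 -> [-3, 37]
SUB     -> [-40]
PUSH -4 -> [-40, -4]
SWAP    -> [-4, -40]
LOAD 1  -> [-4, -40, -3]
MUL     -> [-4, 120]
DUP     -> [-4, 120, 120]
SUB     -> [-4, 0]
PUSH -1 -> [-4, 0, -1]
DUP     -> [-4, 0, -1, -1]
SUB     -> [-4, 0, 0]
EQ      -> [-4, 1]
SWAP    -> [1, -4]

[1, -4]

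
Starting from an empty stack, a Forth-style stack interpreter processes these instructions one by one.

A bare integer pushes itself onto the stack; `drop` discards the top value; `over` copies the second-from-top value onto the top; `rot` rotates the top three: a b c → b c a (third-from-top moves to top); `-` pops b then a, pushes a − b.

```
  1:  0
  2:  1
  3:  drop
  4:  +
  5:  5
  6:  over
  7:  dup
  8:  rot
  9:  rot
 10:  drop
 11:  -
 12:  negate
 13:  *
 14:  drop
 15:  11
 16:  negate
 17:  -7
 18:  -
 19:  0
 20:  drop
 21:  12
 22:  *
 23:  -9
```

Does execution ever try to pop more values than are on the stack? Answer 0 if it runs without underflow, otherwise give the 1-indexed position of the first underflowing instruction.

0     [0]
1     [0, 1]
drop  [0]
+  — needs 2 operands, stack has 1 → underflow

4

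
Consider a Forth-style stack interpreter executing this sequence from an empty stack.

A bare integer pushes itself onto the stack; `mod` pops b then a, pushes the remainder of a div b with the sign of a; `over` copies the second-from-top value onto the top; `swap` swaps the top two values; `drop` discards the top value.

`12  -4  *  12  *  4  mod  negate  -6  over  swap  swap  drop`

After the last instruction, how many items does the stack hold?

12     → [12]
-4     → [12, -4]
*      → [-48]
12     → [-48, 12]
*      → [-576]
4      → [-576, 4]
mod    → [0]
negate → [0]
-6     → [0, -6]
over   → [0, -6, 0]
swap   → [0, 0, -6]
swap   → [0, -6, 0]
drop   → [0, -6]

2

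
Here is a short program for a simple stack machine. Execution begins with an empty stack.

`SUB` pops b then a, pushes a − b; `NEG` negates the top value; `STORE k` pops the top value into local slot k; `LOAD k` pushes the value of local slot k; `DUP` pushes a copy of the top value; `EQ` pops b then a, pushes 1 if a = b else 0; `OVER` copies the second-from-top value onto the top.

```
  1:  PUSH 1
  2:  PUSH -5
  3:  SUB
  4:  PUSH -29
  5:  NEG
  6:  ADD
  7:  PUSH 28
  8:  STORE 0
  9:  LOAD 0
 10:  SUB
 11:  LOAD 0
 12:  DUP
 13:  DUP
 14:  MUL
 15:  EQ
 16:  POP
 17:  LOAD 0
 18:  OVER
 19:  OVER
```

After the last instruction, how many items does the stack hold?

4

PUSH 1   : 1
PUSH -5  : 1 -5
SUB      : 6
PUSH -29 : 6 -29
NEG      : 6 29
ADD      : 35
PUSH 28  : 35 28
STORE 0  : 35
LOAD 0   : 35 28
SUB      : 7
LOAD 0   : 7 28
DUP      : 7 28 28
DUP      : 7 28 28 28
MUL      : 7 28 784
EQ       : 7 0
POP      : 7
LOAD 0   : 7 28
OVER     : 7 28 7
OVER     : 7 28 7 28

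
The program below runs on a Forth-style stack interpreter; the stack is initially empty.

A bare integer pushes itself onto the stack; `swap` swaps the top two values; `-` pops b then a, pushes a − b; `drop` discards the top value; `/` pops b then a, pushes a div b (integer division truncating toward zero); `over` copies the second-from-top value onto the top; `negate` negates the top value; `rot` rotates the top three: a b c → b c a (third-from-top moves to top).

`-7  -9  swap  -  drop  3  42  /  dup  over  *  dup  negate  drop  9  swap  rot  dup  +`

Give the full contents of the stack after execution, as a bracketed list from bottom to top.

-7     -> [-7]
-9     -> [-7, -9]
swap   -> [-9, -7]
-      -> [-2]
drop   -> []
3      -> [3]
42     -> [3, 42]
/      -> [0]
dup    -> [0, 0]
over   -> [0, 0, 0]
*      -> [0, 0]
dup    -> [0, 0, 0]
negate -> [0, 0, 0]
drop   -> [0, 0]
9      -> [0, 0, 9]
swap   -> [0, 9, 0]
rot    -> [9, 0, 0]
dup    -> [9, 0, 0, 0]
+      -> [9, 0, 0]

[9, 0, 0]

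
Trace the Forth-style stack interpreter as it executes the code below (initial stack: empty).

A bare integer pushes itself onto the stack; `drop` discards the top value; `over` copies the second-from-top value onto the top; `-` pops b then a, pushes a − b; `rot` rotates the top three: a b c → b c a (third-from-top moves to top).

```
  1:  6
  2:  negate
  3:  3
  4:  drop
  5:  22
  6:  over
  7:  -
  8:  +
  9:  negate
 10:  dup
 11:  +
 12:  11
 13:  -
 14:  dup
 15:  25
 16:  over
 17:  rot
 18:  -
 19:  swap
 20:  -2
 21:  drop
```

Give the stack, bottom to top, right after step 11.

[-44]

6      : [6]
negate : [-6]
3      : [-6, 3]
drop   : [-6]
22     : [-6, 22]
over   : [-6, 22, -6]
-      : [-6, 28]
+      : [22]
negate : [-22]
dup    : [-22, -22]
+      : [-44]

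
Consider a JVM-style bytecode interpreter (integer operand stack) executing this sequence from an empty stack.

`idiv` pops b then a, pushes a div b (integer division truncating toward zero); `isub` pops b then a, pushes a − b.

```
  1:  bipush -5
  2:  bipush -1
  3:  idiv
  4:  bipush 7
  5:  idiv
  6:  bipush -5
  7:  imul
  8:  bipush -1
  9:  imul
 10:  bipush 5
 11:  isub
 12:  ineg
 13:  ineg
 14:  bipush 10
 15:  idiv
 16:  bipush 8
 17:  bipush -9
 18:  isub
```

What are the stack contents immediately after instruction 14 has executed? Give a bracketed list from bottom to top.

bipush -5  -5
bipush -1  -5 -1
idiv       5
bipush 7   5 7
idiv       0
bipush -5  0 -5
imul       0
bipush -1  0 -1
imul       0
bipush 5   0 5
isub       -5
ineg       5
ineg       -5
bipush 10  -5 10

[-5, 10]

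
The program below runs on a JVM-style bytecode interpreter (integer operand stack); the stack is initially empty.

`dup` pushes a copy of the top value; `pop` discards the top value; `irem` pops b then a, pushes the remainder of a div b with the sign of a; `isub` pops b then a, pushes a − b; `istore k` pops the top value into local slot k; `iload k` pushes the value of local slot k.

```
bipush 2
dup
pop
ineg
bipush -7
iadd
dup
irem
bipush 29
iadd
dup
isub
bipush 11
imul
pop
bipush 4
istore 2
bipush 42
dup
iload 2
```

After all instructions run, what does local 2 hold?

bipush 2  -> [2]
dup       -> [2, 2]
pop       -> [2]
ineg      -> [-2]
bipush -7 -> [-2, -7]
iadd      -> [-9]
dup       -> [-9, -9]
irem      -> [0]
bipush 29 -> [0, 29]
iadd      -> [29]
dup       -> [29, 29]
isub      -> [0]
bipush 11 -> [0, 11]
imul      -> [0]
pop       -> []
bipush 4  -> [4]
istore 2  -> []
bipush 42 -> [42]
dup       -> [42, 42]
iload 2   -> [42, 42, 4]

4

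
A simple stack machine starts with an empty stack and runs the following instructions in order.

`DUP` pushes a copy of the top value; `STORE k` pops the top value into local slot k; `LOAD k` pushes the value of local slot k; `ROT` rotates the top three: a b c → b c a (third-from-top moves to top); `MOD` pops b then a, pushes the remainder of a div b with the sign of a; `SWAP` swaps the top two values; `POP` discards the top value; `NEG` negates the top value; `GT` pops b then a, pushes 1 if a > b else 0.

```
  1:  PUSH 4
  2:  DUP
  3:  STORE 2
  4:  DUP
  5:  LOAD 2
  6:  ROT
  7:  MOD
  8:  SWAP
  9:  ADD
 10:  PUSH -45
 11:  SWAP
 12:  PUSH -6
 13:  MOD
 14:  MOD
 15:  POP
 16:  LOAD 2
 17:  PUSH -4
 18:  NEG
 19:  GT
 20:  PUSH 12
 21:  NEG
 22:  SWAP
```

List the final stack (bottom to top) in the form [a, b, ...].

PUSH 4    4
DUP       4 4
STORE 2   4
DUP       4 4
LOAD 2    4 4 4
ROT       4 4 4
MOD       4 0
SWAP      0 4
ADD       4
PUSH -45  4 -45
SWAP      -45 4
PUSH -6   -45 4 -6
MOD       -45 4
MOD       -1
POP       (empty)
LOAD 2    4
PUSH -4   4 -4
NEG       4 4
GT        0
PUSH 12   0 12
NEG       0 -12
SWAP      -12 0

[-12, 0]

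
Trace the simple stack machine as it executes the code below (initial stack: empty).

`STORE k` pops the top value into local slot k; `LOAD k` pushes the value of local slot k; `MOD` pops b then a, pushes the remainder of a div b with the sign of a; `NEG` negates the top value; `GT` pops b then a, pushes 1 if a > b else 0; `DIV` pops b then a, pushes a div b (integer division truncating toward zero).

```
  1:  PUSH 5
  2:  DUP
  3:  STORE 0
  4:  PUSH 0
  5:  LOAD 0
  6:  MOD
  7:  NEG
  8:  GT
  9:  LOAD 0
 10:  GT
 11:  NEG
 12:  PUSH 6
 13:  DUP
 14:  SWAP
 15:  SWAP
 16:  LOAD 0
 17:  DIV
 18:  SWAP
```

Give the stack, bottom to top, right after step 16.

[0, 6, 6, 5]

PUSH 5  : [5]
DUP     : [5, 5]
STORE 0 : [5]
PUSH 0  : [5, 0]
LOAD 0  : [5, 0, 5]
MOD     : [5, 0]
NEG     : [5, 0]
GT      : [1]
LOAD 0  : [1, 5]
GT      : [0]
NEG     : [0]
PUSH 6  : [0, 6]
DUP     : [0, 6, 6]
SWAP    : [0, 6, 6]
SWAP    : [0, 6, 6]
LOAD 0  : [0, 6, 6, 5]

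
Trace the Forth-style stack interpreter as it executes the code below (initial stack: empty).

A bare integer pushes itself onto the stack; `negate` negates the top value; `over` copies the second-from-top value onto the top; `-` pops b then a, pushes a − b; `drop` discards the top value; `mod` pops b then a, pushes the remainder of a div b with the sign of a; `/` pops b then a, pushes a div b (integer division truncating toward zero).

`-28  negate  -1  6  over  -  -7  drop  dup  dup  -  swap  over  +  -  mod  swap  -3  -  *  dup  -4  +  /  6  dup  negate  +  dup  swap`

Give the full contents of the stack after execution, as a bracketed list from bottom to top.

-28    -> [-28]
negate -> [28]
-1     -> [28, -1]
6      -> [28, -1, 6]
over   -> [28, -1, 6, -1]
-      -> [28, -1, 7]
-7     -> [28, -1, 7, -7]
drop   -> [28, -1, 7]
dup    -> [28, -1, 7, 7]
dup    -> [28, -1, 7, 7, 7]
-      -> [28, -1, 7, 0]
swap   -> [28, -1, 0, 7]
over   -> [28, -1, 0, 7, 0]
+      -> [28, -1, 0, 7]
-      -> [28, -1, -7]
mod    -> [28, -1]
swap   -> [-1, 28]
-3     -> [-1, 28, -3]
-      -> [-1, 31]
*      -> [-31]
dup    -> [-31, -31]
-4     -> [-31, -31, -4]
+      -> [-31, -35]
/      -> [0]
6      -> [0, 6]
dup    -> [0, 6, 6]
negate -> [0, 6, -6]
+      -> [0, 0]
dup    -> [0, 0, 0]
swap   -> [0, 0, 0]

[0, 0, 0]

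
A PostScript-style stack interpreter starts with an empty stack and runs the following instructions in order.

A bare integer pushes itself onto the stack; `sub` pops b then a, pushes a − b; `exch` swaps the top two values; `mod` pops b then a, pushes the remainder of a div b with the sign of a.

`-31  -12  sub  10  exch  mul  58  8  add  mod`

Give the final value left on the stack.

-31   [-31]
-12   [-31, -12]
sub   [-19]
10    [-19, 10]
exch  [10, -19]
mul   [-190]
58    [-190, 58]
8     [-190, 58, 8]
add   [-190, 66]
mod   [-58]

-58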